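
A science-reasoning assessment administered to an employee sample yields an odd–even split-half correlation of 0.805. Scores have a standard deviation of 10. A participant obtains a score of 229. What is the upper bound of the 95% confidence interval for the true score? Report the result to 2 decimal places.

Full-length reliability (Spearman-Brown) = 2(0.805)/(1+0.805) ≈ 0.892
SEM = 10.000×√(1 − 0.892) ≈ 3.287
Half-width = 1.96×3.287 ≈ 6.442
Upper limit = 229 + 6.442 ≈ 235.442

235.44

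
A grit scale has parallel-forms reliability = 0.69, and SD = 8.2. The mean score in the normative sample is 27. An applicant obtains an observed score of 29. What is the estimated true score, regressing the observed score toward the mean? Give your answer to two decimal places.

28.38

T̂ = r·X + (1 − r)·M = 0.6900·29 + 0.3100·27 = 20.0100 + 8.3700 ≈ 28.3800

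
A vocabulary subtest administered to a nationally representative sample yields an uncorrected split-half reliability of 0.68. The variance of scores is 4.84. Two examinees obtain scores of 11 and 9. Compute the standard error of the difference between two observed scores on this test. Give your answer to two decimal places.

1.36

SD = √4.84 ≃ 2.2000
Full-length reliability (Spearman-Brown) = 2(0.68)/(1+0.68) ≃ 0.8095
The standard error of measurement is 2.2000×√(1 − 0.8095) ≃ 2.2000×0.4364 ≃ 0.9602.
SE_diff = SEM × √2 ≃ 0.9602 × 1.4142 ≃ 1.3579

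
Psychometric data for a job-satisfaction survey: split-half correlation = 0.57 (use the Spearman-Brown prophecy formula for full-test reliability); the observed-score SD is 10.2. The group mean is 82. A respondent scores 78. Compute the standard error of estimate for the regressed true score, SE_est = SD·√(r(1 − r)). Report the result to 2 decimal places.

4.55

r_full = 2·0.57 / (1 + 0.57) ≈ 0.726
SE_est = SD · √(r(1 − r)) = 10.200 · √0.199 ≈ 10.200 · 0.446 ≈ 4.549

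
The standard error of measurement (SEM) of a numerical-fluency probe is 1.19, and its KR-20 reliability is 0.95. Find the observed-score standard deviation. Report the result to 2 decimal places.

5.32

SD = 1.19 / √(1 − 0.95) ≈ 5.3218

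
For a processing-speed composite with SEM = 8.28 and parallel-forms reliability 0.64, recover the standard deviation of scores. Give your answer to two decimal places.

σ = SEM·(1 − r)^(−1/2) ≈ 8.28×1.667 ≈ 13.800

13.80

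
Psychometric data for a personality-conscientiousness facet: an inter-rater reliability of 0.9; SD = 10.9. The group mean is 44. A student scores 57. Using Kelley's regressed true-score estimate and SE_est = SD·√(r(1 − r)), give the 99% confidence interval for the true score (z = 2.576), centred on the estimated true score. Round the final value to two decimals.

[47.28, 64.12]

T̂ = r·X + (1 − r)·M = 0.90000×57 + 0.10000×44 = 51.30000 + 4.40000 ≈ 55.70000
SE_est = SD × √(r(1 − r)) = 10.90000 × √0.09000 ≈ 10.90000 × 0.30000 ≈ 3.27000
99% CI: 55.70000 ± 8.42352 ≈ (47.27648, 64.12352)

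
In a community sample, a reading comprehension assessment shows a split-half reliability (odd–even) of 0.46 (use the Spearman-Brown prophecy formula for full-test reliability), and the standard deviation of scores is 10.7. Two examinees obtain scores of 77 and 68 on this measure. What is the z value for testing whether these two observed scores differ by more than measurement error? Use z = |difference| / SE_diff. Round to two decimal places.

Spearman-Brown: r = 2(0.46) / (1 + 0.46) = 0.92000 / 1.46000 ≃ 0.63014
SEM = 10.70000×√(1 − 0.63014) ≃ 6.50735
Standard error of the difference = 6.50735·√2 ≃ 9.20278
z = 9 / 9.20278 ≃ 0.97796

0.98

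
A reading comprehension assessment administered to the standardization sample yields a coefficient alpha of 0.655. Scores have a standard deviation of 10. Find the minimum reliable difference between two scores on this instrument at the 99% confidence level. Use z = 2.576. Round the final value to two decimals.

The standard error of measurement is 10.0000·√(1 − 0.6550) ≈ 10.0000·0.5874 ≈ 5.8737.
SE_diff = SEM · √2 ≈ 5.8737 · 1.4142 ≈ 8.3066
Minimum reliable difference = 2.576 · SE_diff ≈ 2.576 · 8.3066 ≈ 21.3979

21.40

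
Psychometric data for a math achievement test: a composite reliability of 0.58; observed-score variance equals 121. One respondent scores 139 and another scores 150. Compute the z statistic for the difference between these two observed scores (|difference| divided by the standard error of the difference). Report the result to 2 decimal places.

1.09

SD = √121 = 11.00000
SEM = 11.00000 * √(1 − 0.58000) = 11.00000 * √0.42000 ≈ 11.00000 * 0.64807 ≈ 7.12881
SE_diff = SEM * √2 ≈ 7.12881 * 1.41421 ≈ 10.08167
z = |139 − 150| / 10.08167 = 11 / 10.08167 ≈ 1.09109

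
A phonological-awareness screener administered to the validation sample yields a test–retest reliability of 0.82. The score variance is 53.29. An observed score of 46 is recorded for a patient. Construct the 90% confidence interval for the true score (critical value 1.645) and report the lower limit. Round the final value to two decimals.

40.91

σ = 53.29^(1/2) = 7.300
SEM = 7.300 · √(1 − 0.820) = 7.300 · √0.180 ≈ 7.300 · 0.424 ≈ 3.097
1.645 · SEM ≈ 5.095
Lower bound: 46 − 5.095 = 40.905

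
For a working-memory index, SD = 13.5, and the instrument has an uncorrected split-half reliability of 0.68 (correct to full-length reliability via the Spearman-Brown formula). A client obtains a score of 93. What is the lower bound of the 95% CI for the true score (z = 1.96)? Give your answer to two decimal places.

Spearman-Brown: r = 2(0.68) / (1 + 0.68) = 1.360 / 1.680 ≃ 0.810
SEM = 13.500×√(1 − 0.810) ≃ 5.892
1.96 × SEM ≃ 11.548
Lower bound: 93 − 11.548 = 81.452

81.45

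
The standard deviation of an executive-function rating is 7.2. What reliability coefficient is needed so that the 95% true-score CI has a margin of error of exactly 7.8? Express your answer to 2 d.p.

Required SEM = 7.8 / 1.96 ≈ 3.980
r = 1 − (SEM / SD)² = 1 − (3.980 / 7.2)² ≈ 1 − 0.306 ≈ 0.694

0.69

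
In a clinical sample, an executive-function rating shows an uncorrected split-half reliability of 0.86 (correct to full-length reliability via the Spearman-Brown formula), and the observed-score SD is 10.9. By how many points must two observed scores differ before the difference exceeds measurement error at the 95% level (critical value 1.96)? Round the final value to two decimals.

r_full = 2·0.86 / (1 + 0.86) ≈ 0.92473
The standard error of measurement is 10.90000×√(1 − 0.92473) ≈ 10.90000×0.27435 ≈ 2.99043.
Standard error of the difference = 2.99043·√2 ≈ 4.22911
Minimum reliable difference = 1.96 × SE_diff ≈ 1.96 × 4.22911 ≈ 8.28906

8.29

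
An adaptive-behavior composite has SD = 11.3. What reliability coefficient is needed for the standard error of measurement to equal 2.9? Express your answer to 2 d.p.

0.93

r = 1 − (2.900/11.3)² ≈ 1 − 0.066 ≈ 0.934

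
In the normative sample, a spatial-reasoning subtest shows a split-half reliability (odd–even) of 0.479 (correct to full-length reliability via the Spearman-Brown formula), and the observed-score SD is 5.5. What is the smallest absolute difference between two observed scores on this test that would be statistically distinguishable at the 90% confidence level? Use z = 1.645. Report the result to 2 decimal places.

r_full = 2·0.479 / (1 + 0.479) ≈ 0.648
SEM = 5.500*√(1 − 0.648) ≈ 3.264
Standard error of the difference = 3.264·√2 ≈ 4.616
Minimum reliable difference = 1.645 * SE_diff ≈ 1.645 * 4.616 ≈ 7.594

7.59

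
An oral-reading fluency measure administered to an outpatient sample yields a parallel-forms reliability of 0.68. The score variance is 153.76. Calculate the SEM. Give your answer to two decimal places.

7.01

SD = √153.76 ≈ 12.4000
SEM = 12.4000·√(1 − 0.6800) ≈ 7.0145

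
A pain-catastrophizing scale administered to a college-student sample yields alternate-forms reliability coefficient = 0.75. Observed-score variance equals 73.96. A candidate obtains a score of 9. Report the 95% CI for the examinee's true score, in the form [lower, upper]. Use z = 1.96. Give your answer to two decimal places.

[0.57, 17.43]

SD = √73.96 ≃ 8.6000
The standard error of measurement is 8.6000*√(1 − 0.7500) ≃ 8.6000*0.5000 ≃ 4.3000.
Half-width = 1.96*4.3000 ≃ 8.4280
CI = 9 ± 8.4280 → [0.5720, 17.4280]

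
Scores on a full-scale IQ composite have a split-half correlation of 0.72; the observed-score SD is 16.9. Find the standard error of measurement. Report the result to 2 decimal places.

r_full = 2·0.72 / (1 + 0.72) ≈ 0.8372
SEM = 16.9000 · √(1 − 0.8372) = 16.9000 · √0.1628 ≈ 16.9000 · 0.4035 ≈ 6.8187

6.82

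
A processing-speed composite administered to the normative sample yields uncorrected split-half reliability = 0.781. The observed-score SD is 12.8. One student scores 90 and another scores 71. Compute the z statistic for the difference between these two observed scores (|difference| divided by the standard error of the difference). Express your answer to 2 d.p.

r_full = 2·0.781 / (1 + 0.781) ≈ 0.87704
SEM = 12.80000 × √(1 − 0.87704) = 12.80000 × √0.12296 ≈ 12.80000 × 0.35066 ≈ 4.48849
Standard error of the difference = 4.48849·√2 ≈ 6.34768
z = |90 − 71| / 6.34768 = 19 / 6.34768 ≈ 2.99322

2.99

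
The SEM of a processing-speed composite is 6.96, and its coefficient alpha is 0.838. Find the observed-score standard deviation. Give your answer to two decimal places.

SD = 6.96 / √(1 − 0.838) ≈ 17.292

17.29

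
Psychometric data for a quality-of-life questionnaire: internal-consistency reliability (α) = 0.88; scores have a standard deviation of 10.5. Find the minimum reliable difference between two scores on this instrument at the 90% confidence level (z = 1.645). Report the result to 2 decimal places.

8.46

SEM = 10.5000 × √(1 − 0.8800) = 10.5000 × √0.1200 ≃ 10.5000 × 0.3464 ≃ 3.6373
SE_diff = √2 × SEM ≃ 5.1439
Smallest detectable difference = 1.645×5.1439 ≃ 8.4618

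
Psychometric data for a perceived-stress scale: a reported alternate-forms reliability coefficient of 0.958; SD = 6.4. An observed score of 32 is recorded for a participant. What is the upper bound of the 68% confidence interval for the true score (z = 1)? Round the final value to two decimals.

SEM = 6.400 · √(1 − 0.958) = 6.400 · √0.042 ≈ 6.400 · 0.205 ≈ 1.312
1 · SEM ≈ 1.312
Upper bound: 32 + 1.312 = 33.312

33.31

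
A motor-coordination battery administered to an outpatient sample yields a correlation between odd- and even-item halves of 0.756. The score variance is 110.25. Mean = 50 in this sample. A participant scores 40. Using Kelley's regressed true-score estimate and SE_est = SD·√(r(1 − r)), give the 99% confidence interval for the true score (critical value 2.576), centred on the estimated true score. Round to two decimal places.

SD = √110.25 ≈ 10.500
Spearman-Brown: r = 2(0.756) / (1 + 0.756) = 1.512 / 1.756 ≈ 0.861
Estimated true score = 0.861*40 + (1 − 0.861)*50 ≈ 41.390
SE_est = 10.500*√(0.861*0.139) ≈ 3.632
99% CI: 41.390 ± 9.356 ≈ (32.034, 50.745)

[32.03, 50.75]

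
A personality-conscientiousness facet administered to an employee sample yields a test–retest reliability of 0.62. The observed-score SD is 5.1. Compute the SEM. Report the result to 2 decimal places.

3.14

SEM = 5.100*√(1 − 0.620) ≈ 3.144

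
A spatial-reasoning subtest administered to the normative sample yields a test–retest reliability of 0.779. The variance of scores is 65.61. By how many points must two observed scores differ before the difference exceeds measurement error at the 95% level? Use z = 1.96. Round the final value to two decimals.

σ = 65.61^(1/2) = 8.1000
The standard error of measurement is 8.1000·√(1 − 0.7790) ≃ 8.1000·0.4701 ≃ 3.8079.
SE_diff = √2 · SEM ≃ 5.3851
Minimum reliable difference = 1.96 · SE_diff ≃ 1.96 · 5.3851 ≃ 10.5549

10.55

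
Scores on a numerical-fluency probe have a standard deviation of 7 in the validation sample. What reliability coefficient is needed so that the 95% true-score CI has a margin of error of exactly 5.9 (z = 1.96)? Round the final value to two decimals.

Required SEM = 5.9 / 1.96 ≈ 3.0102
r = 1 − (SEM / SD)² = 1 − (3.0102 / 7)² ≈ 1 − 0.1849 ≈ 0.8151

0.82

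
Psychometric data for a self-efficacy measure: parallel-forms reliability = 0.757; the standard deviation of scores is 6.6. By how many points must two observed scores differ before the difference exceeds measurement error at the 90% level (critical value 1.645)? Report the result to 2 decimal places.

7.57

SEM = 6.60000 * √(1 − 0.75700) = 6.60000 * √0.24300 ≃ 6.60000 * 0.49295 ≃ 3.25347
SE_diff = SEM * √2 ≃ 3.25347 * 1.41421 ≃ 4.60110
Smallest detectable difference = 1.645*4.60110 ≃ 7.56882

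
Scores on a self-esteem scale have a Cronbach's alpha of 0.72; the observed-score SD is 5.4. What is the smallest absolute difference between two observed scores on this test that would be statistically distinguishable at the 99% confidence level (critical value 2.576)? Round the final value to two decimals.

SEM = 5.400·√(1 − 0.720) ≈ 2.857
SE_diff = SEM · √2 ≈ 2.857 · 1.414 ≈ 4.041
Smallest detectable difference = 2.576·4.041 ≈ 10.410

10.41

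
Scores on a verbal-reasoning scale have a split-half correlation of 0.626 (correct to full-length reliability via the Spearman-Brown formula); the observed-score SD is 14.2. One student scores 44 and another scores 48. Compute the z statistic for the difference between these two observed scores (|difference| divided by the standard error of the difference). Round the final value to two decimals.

Full-length reliability (Spearman-Brown) = 2(0.626)/(1+0.626) ≃ 0.770
SEM = 14.200*√(1 − 0.770) ≃ 6.810
Standard error of the difference = 6.810·√2 ≃ 9.631
z = |44 − 48| / 9.631 = 4 / 9.631 ≃ 0.415

0.42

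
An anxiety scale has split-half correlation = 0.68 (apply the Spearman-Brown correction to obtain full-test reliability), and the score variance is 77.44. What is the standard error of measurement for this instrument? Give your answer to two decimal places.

SD = √77.44 = 8.8000
Spearman-Brown: r = 2(0.68) / (1 + 0.68) = 1.3600 / 1.6800 ≈ 0.8095
SEM = 8.8000·√(1 − 0.8095) ≈ 3.8406

3.84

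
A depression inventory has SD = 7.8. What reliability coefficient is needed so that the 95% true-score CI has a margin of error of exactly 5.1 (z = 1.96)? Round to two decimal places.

Required SEM = 5.1 / 1.96 ≈ 2.602
r = 1 − (SEM / SD)² = 1 − (2.602 / 7.8)² ≈ 1 − 0.111 ≈ 0.889

0.89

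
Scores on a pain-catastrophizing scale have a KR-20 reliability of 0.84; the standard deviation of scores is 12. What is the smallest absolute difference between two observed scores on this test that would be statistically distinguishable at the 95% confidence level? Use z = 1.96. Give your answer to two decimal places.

13.30

SEM = 12.0000*√(1 − 0.8400) ≃ 4.8000
SE_diff = SEM * √2 ≃ 4.8000 * 1.4142 ≃ 6.7882
Minimum reliable difference = 1.96 * SE_diff ≃ 1.96 * 6.7882 ≃ 13.3049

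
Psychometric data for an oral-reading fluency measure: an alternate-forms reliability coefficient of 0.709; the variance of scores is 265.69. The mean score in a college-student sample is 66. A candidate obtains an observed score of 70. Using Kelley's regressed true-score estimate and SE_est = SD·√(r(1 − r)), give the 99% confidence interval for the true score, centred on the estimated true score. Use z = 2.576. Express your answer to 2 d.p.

σ = 265.69^(1/2) = 16.300
T̂ = r·X + (1 − r)·M = 0.709×70 + 0.291×66 = 49.630 + 19.206 ≈ 68.836
SE_est = 16.300×√(0.709×0.291) ≈ 7.404
99% CI: 68.836 ± 19.072 ≈ (49.764, 87.908)

[49.76, 87.91]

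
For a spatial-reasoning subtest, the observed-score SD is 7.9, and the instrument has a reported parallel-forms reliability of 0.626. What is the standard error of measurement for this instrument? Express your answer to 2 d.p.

4.83

SEM = 7.900×√(1 − 0.626) ≈ 4.831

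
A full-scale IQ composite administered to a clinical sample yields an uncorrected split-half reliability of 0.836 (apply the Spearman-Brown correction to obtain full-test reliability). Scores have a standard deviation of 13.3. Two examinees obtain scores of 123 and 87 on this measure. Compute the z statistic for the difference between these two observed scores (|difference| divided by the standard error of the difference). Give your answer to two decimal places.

6.40

r_full = 2·0.836 / (1 + 0.836) ≈ 0.911
SEM = 13.300×√(1 − 0.911) ≈ 3.975
SE_diff = SEM × √2 ≈ 3.975 × 1.414 ≈ 5.622
z = |123 − 87| / 5.622 = 36 / 5.622 ≈ 6.404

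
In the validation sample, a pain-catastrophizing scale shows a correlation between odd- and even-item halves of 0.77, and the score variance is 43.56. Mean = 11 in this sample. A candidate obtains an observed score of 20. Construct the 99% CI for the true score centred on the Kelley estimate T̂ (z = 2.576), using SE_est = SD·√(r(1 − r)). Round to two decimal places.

[13.11, 24.55]

σ = 43.56^(1/2) = 6.600
Spearman-Brown: r = 2(0.77) / (1 + 0.77) = 1.540 / 1.770 ≃ 0.870
T̂ = r·X + (1 − r)·M = 0.870*20 + 0.130*11 ≃ 17.401 + 1.429 ≃ 18.831
SE_est = 6.600·√[r(1 − r)] ≃ 2.219
CI = 18.831 ± 2.576 * 2.219 → [13.114, 24.547]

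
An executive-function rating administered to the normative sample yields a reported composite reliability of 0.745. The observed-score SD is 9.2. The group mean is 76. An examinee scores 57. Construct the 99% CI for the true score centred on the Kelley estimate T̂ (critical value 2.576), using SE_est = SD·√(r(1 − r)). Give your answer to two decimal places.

T̂ = r·X + (1 − r)·M = 0.7450×57 + 0.2550×76 = 42.4650 + 19.3800 ≈ 61.8450
SE_est = SD × √(r(1 − r)) = 9.2000 × √0.1900 ≈ 9.2000 × 0.4359 ≈ 4.0099
CI = 61.8450 ± 2.576 × 4.0099 → [51.5154, 72.1746]

[51.52, 72.17]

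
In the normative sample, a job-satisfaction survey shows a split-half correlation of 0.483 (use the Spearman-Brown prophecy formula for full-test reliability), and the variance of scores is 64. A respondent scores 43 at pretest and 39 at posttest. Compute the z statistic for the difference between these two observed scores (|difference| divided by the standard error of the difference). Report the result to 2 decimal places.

SD = √64 ≈ 8.0000
Spearman-Brown: r = 2(0.483) / (1 + 0.483) = 0.9660 / 1.4830 ≈ 0.6514
The standard error of measurement is 8.0000·√(1 − 0.6514) ≈ 8.0000·0.5904 ≈ 4.7235.
SE_diff = SEM · √2 ≈ 4.7235 · 1.4142 ≈ 6.6800
z = |43 − 39| / 6.6800 = 4 / 6.6800 ≈ 0.5988

0.60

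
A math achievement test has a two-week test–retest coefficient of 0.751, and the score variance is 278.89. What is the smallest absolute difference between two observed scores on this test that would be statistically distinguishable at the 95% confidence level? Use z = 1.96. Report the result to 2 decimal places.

23.10

SD = √278.89 = 16.7000
The standard error of measurement is 16.7000×√(1 − 0.7510) ≃ 16.7000×0.4990 ≃ 8.3333.
SE_diff = SEM × √2 ≃ 8.3333 × 1.4142 ≃ 11.7850
Smallest detectable difference = 1.96×11.7850 ≃ 23.0987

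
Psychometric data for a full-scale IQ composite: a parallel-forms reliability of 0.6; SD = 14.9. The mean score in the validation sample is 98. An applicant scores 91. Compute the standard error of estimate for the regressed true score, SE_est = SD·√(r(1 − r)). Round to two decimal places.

7.30

SE_est = SD * √(r(1 − r)) = 14.900 * √0.240 ≈ 14.900 * 0.490 ≈ 7.299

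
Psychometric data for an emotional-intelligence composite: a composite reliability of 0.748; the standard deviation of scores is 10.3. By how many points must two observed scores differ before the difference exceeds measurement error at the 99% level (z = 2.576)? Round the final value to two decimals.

18.84

The standard error of measurement is 10.30000×√(1 − 0.74800) ≈ 10.30000×0.50200 ≈ 5.17056.
Standard error of the difference = 5.17056·√2 ≈ 7.31227
Minimum reliable difference = 2.576 × SE_diff ≈ 2.576 × 7.31227 ≈ 18.83642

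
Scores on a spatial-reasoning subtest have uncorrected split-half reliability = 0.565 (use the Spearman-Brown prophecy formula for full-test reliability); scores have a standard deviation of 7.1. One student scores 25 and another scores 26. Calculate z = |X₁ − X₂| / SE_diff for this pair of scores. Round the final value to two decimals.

Full-length reliability (Spearman-Brown) = 2(0.565)/(1+0.565) ≈ 0.7220
SEM = 7.1000·√(1 − 0.7220) ≈ 3.7432
Standard error of the difference = 3.7432·√2 ≈ 5.2937
z = 1 / 5.2937 ≈ 0.1889

0.19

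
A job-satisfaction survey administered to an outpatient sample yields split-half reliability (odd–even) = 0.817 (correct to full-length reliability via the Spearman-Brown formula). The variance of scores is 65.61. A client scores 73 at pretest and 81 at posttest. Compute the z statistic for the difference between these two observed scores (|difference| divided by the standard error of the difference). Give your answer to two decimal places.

2.20

SD = √65.61 ≈ 8.1000
r_full = 2·0.817 / (1 + 0.817) ≈ 0.8993
SEM = 8.1000 * √(1 − 0.8993) = 8.1000 * √0.1007 ≈ 8.1000 * 0.3174 ≈ 2.5706
SE_diff = √2 * SEM ≈ 3.6354
z = |73 − 81| / 3.6354 = 8 / 3.6354 ≈ 2.2006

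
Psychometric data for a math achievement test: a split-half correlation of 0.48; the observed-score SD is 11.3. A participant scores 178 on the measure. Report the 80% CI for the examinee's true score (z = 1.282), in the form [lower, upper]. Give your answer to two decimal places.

[169.41, 186.59]

Spearman-Brown: r = 2(0.48) / (1 + 0.48) = 0.960 / 1.480 ≈ 0.649
The standard error of measurement is 11.300·√(1 − 0.649) ≈ 11.300·0.593 ≈ 6.698.
Margin = 1.282 · 6.698 ≈ 8.587
Interval: (169.413, 186.587)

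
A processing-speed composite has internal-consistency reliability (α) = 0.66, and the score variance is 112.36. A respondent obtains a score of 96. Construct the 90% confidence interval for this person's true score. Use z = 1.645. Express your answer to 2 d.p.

[85.83, 106.17]

SD = √112.36 ≈ 10.6000
SEM = 10.6000 · √(1 − 0.6600) = 10.6000 · √0.3400 ≈ 10.6000 · 0.5831 ≈ 6.1808
Margin = 1.645 · 6.1808 ≈ 10.1674
Interval: (85.8326, 106.1674)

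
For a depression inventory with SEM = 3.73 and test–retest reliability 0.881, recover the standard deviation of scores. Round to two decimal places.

10.81

σ = SEM·(1 − r)^(−1/2) ≈ 3.73·2.899 ≈ 10.813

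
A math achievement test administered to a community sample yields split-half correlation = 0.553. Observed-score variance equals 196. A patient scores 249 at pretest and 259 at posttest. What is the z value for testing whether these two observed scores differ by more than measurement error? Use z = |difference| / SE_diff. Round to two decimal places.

0.94

SD = √196 ≈ 14.000
r_full = 2·0.553 / (1 + 0.553) ≈ 0.712
SEM = 14.000 * √(1 − 0.712) = 14.000 * √0.288 ≈ 14.000 * 0.536 ≈ 7.511
SE_diff = SEM * √2 ≈ 7.511 * 1.414 ≈ 10.622
z = |249 − 259| / 10.622 = 10 / 10.622 ≈ 0.941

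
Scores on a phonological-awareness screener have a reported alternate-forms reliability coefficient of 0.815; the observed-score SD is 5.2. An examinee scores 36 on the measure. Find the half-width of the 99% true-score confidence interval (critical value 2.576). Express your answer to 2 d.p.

SEM = 5.2000 · √(1 − 0.8150) = 5.2000 · √0.1850 ≈ 5.2000 · 0.4301 ≈ 2.2366
Margin = 2.576 · 2.2366 ≈ 5.7615

5.76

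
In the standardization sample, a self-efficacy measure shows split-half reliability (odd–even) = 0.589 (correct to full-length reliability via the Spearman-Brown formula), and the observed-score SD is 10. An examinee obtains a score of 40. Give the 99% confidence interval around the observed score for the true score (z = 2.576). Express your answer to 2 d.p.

[26.90, 53.10]

Spearman-Brown: r = 2(0.589) / (1 + 0.589) = 1.1780 / 1.5890 ≃ 0.7413
The standard error of measurement is 10.0000×√(1 − 0.7413) ≃ 10.0000×0.5086 ≃ 5.0858.
2.576 × SEM ≃ 13.1010
CI = 40 ± 13.1010 → [26.8990, 53.1010]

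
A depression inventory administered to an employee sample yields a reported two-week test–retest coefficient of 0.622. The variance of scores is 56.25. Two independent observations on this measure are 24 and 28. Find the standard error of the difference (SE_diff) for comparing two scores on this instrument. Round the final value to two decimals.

6.52

SD = √56.25 = 7.500
SEM = 7.500×√(1 − 0.622) ≈ 4.611
Standard error of the difference = 4.611·√2 ≈ 6.521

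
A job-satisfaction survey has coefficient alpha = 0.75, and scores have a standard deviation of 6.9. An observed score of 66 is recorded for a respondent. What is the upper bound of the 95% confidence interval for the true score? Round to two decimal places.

72.76

SEM = 6.9000 * √(1 − 0.7500) = 6.9000 * √0.2500 ≈ 6.9000 * 0.5000 ≈ 3.4500
Margin = 1.96 * 3.4500 ≈ 6.7620
Upper limit = 66 + 6.7620 ≈ 72.7620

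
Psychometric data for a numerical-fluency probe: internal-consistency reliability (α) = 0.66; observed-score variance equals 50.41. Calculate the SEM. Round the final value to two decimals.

SD = √50.41 = 7.100
SEM = 7.100 · √(1 − 0.660) = 7.100 · √0.340 ≃ 7.100 · 0.583 ≃ 4.140

4.14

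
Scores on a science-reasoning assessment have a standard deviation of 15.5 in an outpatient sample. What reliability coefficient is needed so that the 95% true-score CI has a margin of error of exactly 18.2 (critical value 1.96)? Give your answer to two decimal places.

SEM needed = half-width / z = 18.2/1.96 ≈ 9.28571
Required reliability = 1 − (SEM/SD)² = 1 − 0.35889 ≈ 0.64111

0.64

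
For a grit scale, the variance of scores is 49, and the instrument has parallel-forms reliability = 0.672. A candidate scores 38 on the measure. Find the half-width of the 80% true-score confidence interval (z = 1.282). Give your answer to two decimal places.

5.14

SD = √49 = 7.00000
SEM = 7.00000×√(1 − 0.67200) ≈ 4.00899
1.282 × SEM ≈ 5.13953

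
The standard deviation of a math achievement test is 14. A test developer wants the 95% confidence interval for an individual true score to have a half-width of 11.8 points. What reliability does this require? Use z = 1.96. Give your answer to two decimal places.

0.82

SEM needed = half-width / z = 11.8/1.96 ≈ 6.0204
r = 1 − (6.0204/14)² ≈ 1 − 0.1849 ≈ 0.8151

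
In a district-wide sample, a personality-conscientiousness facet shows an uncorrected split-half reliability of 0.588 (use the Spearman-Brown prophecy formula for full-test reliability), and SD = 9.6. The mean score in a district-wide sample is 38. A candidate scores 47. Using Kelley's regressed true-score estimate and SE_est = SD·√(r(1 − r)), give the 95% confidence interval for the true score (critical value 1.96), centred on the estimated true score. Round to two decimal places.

[36.42, 52.91]

r_full = 2·0.588 / (1 + 0.588) ≈ 0.7406
Estimated true score = 0.7406·47 + (1 − 0.7406)·38 ≈ 44.6650
SE_est = 9.6000·√[r(1 − r)] ≈ 4.2080
CI = 44.6650 ± 1.96 · 4.2080 → [36.4174, 52.9126]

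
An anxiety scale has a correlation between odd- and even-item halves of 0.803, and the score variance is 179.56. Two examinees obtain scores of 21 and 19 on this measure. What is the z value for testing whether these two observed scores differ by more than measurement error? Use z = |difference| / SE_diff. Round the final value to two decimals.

SD = √179.56 = 13.4000
Spearman-Brown: r = 2(0.803) / (1 + 0.803) = 1.6060 / 1.8030 ≈ 0.8907
The standard error of measurement is 13.4000×√(1 − 0.8907) ≈ 13.4000×0.3305 ≈ 4.4294.
SE_diff = √2 × SEM ≈ 6.2640
z = |21 − 19| / 6.2640 = 2 / 6.2640 ≈ 0.3193

0.32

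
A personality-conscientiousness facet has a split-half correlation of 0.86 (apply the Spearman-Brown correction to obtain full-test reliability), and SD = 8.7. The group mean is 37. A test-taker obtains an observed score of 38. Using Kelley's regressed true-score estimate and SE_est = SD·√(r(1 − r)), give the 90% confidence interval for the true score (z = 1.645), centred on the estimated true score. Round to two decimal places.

r_full = 2·0.86 / (1 + 0.86) ≈ 0.925
T̂ = 0.925(38) + 0.075(37) ≈ 37.925
SE_est = SD · √(r(1 − r)) = 8.700 · √0.070 ≈ 8.700 · 0.264 ≈ 2.295
90% CI: 37.925 ± 3.776 ≈ (34.149, 41.700)

[34.15, 41.70]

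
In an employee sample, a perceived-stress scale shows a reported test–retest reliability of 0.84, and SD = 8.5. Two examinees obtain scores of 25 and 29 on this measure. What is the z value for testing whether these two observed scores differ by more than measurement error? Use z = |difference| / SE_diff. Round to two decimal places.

0.83

SEM = 8.5000 × √(1 − 0.8400) = 8.5000 × √0.1600 ≈ 8.5000 × 0.4000 ≈ 3.4000
SE_diff = √2 × SEM ≈ 4.8083
z = 4 / 4.8083 ≈ 0.8319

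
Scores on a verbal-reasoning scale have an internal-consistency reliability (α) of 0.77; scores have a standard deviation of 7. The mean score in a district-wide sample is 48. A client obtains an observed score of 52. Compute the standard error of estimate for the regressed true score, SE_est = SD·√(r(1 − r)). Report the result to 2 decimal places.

2.95

SE_est = SD · √(r(1 − r)) = 7.00000 · √0.17710 ≈ 7.00000 · 0.42083 ≈ 2.94583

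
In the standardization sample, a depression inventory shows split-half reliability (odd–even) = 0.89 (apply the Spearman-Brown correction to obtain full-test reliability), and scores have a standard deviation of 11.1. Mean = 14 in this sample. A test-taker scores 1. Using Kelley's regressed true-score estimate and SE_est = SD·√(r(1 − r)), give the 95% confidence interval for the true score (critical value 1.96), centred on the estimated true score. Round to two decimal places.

[-3.34, 6.85]

r_full = 2·0.89 / (1 + 0.89) ≃ 0.94180
T̂ = r·X + (1 − r)·M = 0.94180*1 + 0.05820*14 ≃ 0.94180 + 0.81481 ≃ 1.75661
SE_est = 11.10000*√(0.94180*0.05820) ≃ 2.59877
95% CI: 1.75661 ± 5.09359 ≃ (-3.33697, 6.85020)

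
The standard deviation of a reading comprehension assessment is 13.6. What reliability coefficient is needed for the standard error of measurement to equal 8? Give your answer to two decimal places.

Required reliability = 1 − (SEM/SD)² = 1 − 0.3460 ≈ 0.6540

0.65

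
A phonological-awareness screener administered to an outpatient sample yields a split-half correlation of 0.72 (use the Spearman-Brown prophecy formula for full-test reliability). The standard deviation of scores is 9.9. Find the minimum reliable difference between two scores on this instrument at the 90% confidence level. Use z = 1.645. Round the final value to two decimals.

9.29

r_full = 2·0.72 / (1 + 0.72) ≈ 0.8372
SEM = 9.9000 * √(1 − 0.8372) = 9.9000 * √0.1628 ≈ 9.9000 * 0.4035 ≈ 3.9944
Standard error of the difference = 3.9944·√2 ≈ 5.6489
Minimum reliable difference = 1.645 * SE_diff ≈ 1.645 * 5.6489 ≈ 9.2925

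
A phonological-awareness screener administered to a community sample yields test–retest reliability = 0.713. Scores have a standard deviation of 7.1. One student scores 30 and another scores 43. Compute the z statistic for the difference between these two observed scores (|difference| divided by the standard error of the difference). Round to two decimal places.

2.42

SEM = 7.10000 · √(1 − 0.71300) = 7.10000 · √0.28700 ≈ 7.10000 · 0.53572 ≈ 3.80364
SE_diff = SEM · √2 ≈ 3.80364 · 1.41421 ≈ 5.37916
z = 13 / 5.37916 ≈ 2.41674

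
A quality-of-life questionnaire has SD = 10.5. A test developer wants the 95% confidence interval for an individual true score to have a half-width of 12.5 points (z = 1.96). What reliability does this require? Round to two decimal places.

0.63

Required SEM = 12.5 / 1.96 ≃ 6.37755
r = 1 − (6.37755/10.5)² ≃ 1 − 0.36892 ≃ 0.63108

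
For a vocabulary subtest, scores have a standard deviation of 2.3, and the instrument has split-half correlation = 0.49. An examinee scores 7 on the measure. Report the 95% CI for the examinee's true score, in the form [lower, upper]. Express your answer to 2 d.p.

[4.36, 9.64]

Full-length reliability (Spearman-Brown) = 2(0.49)/(1+0.49) ≈ 0.6577
SEM = 2.3000 · √(1 − 0.6577) = 2.3000 · √0.3423 ≈ 2.3000 · 0.5850 ≈ 1.3456
1.96 · SEM ≈ 2.6374
CI = 7 ± 2.6374 → [4.3626, 9.6374]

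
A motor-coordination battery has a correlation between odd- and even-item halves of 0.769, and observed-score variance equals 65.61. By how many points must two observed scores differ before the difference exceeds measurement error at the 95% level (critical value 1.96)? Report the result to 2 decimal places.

8.11

σ = 65.61^(1/2) = 8.1000
Full-length reliability (Spearman-Brown) = 2(0.769)/(1+0.769) ≈ 0.8694
SEM = 8.1000 * √(1 − 0.8694) = 8.1000 * √0.1306 ≈ 8.1000 * 0.3614 ≈ 2.9270
SE_diff = SEM * √2 ≈ 2.9270 * 1.4142 ≈ 4.1394
Smallest detectable difference = 1.96*4.1394 ≈ 8.1133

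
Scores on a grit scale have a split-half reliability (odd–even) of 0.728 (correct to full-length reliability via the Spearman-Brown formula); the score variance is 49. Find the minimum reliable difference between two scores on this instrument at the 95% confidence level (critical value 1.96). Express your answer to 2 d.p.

7.70

SD = √49 = 7.0000
Spearman-Brown: r = 2(0.728) / (1 + 0.728) = 1.4560 / 1.7280 ≈ 0.8426
The standard error of measurement is 7.0000×√(1 − 0.8426) ≈ 7.0000×0.3967 ≈ 2.7772.
SE_diff = SEM × √2 ≈ 2.7772 × 1.4142 ≈ 3.9276
Minimum reliable difference = 1.96 × SE_diff ≈ 1.96 × 3.9276 ≈ 7.6981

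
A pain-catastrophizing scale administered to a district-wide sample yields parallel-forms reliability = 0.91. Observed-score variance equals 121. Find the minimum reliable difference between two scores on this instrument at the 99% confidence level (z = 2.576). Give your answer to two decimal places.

12.02

σ = 121^(1/2) = 11.00000
SEM = 11.00000×√(1 − 0.91000) ≈ 3.30000
Standard error of the difference = 3.30000·√2 ≈ 4.66690
Minimum reliable difference = 2.576 × SE_diff ≈ 2.576 × 4.66690 ≈ 12.02195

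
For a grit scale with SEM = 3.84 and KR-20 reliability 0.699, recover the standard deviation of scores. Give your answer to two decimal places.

σ = SEM·(1 − r)^(−1/2) ≈ 3.84×1.82271 ≈ 6.99919

7.00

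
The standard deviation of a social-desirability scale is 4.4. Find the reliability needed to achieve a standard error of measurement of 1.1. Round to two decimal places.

0.94

r = 1 − (1.10000/4.4)² ≈ 1 − 0.06250 ≈ 0.93750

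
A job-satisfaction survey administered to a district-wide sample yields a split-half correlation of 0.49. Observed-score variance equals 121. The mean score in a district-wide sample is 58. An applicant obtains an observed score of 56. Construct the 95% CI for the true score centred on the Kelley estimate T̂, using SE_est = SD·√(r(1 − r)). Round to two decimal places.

[46.45, 66.91]

SD = √121 = 11.0000
Full-length reliability (Spearman-Brown) = 2(0.49)/(1+0.49) ≈ 0.6577
T̂ = r·X + (1 − r)·M = 0.6577*56 + 0.3423*58 ≈ 36.8322 + 19.8523 ≈ 56.6846
SE_est = SD * √(r(1 − r)) = 11.0000 * √0.2251 ≈ 11.0000 * 0.4745 ≈ 5.2192
95% CI: 56.6846 ± 10.2296 ≈ (46.4549, 66.9142)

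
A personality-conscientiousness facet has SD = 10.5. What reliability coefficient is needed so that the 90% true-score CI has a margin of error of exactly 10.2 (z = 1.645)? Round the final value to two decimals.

Required SEM = 10.2 / 1.645 ≈ 6.201
r = 1 − (SEM / SD)² = 1 − (6.201 / 10.5)² ≈ 1 − 0.349 ≈ 0.651

0.65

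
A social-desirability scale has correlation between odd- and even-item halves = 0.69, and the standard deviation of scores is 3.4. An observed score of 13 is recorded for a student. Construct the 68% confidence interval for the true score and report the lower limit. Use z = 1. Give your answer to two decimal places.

Spearman-Brown: r = 2(0.69) / (1 + 0.69) = 1.380 / 1.690 ≃ 0.817
SEM = 3.400×√(1 − 0.817) ≃ 1.456
1 × SEM ≃ 1.456
Lower bound: 13 − 1.456 = 11.544

11.54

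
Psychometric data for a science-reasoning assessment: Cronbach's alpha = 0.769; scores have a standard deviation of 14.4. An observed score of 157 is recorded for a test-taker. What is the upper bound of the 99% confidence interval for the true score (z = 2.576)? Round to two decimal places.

174.83

SEM = 14.4000 × √(1 − 0.7690) = 14.4000 × √0.2310 ≃ 14.4000 × 0.4806 ≃ 6.9210
Margin = 2.576 × 6.9210 ≃ 17.8285
Upper limit = 157 + 17.8285 ≃ 174.8285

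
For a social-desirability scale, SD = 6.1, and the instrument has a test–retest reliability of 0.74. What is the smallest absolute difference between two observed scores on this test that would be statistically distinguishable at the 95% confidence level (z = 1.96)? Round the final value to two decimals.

SEM = 6.1000*√(1 − 0.7400) ≈ 3.1104
Standard error of the difference = 3.1104·√2 ≈ 4.3988
Minimum reliable difference = 1.96 * SE_diff ≈ 1.96 * 4.3988 ≈ 8.6216

8.62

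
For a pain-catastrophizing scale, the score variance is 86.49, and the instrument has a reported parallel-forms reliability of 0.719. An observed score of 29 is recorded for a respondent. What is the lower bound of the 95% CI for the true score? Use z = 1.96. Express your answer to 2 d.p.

SD = √86.49 ≈ 9.3000
SEM = 9.3000×√(1 − 0.7190) ≈ 4.9299
Margin = 1.96 × 4.9299 ≈ 9.6626
Lower bound: 29 − 9.6626 = 19.3374

19.34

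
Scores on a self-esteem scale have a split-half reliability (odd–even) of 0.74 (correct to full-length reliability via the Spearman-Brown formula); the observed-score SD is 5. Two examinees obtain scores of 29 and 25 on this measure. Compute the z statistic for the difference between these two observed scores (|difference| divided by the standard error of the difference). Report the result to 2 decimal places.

1.46

r_full = 2·0.74 / (1 + 0.74) ≃ 0.8506
SEM = 5.0000·√(1 − 0.8506) ≃ 1.9328
Standard error of the difference = 1.9328·√2 ≃ 2.7334
z = 4 / 2.7334 ≃ 1.4634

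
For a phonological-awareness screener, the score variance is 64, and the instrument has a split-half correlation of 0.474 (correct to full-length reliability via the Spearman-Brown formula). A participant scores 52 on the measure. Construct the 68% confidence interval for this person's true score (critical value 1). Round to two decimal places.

[47.22, 56.78]

SD = √64 ≃ 8.00000
Spearman-Brown: r = 2(0.474) / (1 + 0.474) = 0.94800 / 1.47400 ≃ 0.64315
SEM = 8.00000×√(1 − 0.64315) ≃ 4.77897
Half-width = 1×4.77897 ≃ 4.77897
68% CI: 52 ± 4.77897 = [47.22103, 56.77897]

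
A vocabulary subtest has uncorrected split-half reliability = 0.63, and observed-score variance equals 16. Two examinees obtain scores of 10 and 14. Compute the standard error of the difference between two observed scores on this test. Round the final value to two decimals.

2.70

SD = √16 ≈ 4.00000
r_full = 2·0.63 / (1 + 0.63) ≈ 0.77301
SEM = 4.00000*√(1 − 0.77301) ≈ 1.90575
Standard error of the difference = 1.90575·√2 ≈ 2.69514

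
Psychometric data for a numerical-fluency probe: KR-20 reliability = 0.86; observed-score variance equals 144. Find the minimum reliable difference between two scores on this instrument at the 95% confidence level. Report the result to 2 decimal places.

σ = 144^(1/2) = 12.00000
SEM = 12.00000·√(1 − 0.86000) ≃ 4.48999
Standard error of the difference = 4.48999·√2 ≃ 6.34980
Smallest detectable difference = 1.96·6.34980 ≃ 12.44561

12.45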